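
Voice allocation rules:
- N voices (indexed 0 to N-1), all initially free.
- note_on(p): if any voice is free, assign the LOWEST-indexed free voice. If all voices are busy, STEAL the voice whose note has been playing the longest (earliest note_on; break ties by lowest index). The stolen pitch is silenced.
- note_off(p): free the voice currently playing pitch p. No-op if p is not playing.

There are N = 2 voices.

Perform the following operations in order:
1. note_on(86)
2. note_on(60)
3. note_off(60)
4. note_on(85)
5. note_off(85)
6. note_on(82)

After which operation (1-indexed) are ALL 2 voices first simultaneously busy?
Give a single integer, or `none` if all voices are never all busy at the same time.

Op 1: note_on(86): voice 0 is free -> assigned | voices=[86 -]
Op 2: note_on(60): voice 1 is free -> assigned | voices=[86 60]
Op 3: note_off(60): free voice 1 | voices=[86 -]
Op 4: note_on(85): voice 1 is free -> assigned | voices=[86 85]
Op 5: note_off(85): free voice 1 | voices=[86 -]
Op 6: note_on(82): voice 1 is free -> assigned | voices=[86 82]

Answer: 2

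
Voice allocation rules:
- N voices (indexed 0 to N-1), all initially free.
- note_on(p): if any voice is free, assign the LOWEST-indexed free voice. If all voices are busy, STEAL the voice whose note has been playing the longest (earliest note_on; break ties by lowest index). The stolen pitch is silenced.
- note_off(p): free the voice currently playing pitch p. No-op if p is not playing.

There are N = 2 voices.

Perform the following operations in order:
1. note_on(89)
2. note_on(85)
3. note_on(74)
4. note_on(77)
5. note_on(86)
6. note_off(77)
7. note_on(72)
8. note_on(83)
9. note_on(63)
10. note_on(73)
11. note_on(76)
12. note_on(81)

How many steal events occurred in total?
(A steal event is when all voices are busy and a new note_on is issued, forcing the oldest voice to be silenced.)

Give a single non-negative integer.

Answer: 8

Derivation:
Op 1: note_on(89): voice 0 is free -> assigned | voices=[89 -]
Op 2: note_on(85): voice 1 is free -> assigned | voices=[89 85]
Op 3: note_on(74): all voices busy, STEAL voice 0 (pitch 89, oldest) -> assign | voices=[74 85]
Op 4: note_on(77): all voices busy, STEAL voice 1 (pitch 85, oldest) -> assign | voices=[74 77]
Op 5: note_on(86): all voices busy, STEAL voice 0 (pitch 74, oldest) -> assign | voices=[86 77]
Op 6: note_off(77): free voice 1 | voices=[86 -]
Op 7: note_on(72): voice 1 is free -> assigned | voices=[86 72]
Op 8: note_on(83): all voices busy, STEAL voice 0 (pitch 86, oldest) -> assign | voices=[83 72]
Op 9: note_on(63): all voices busy, STEAL voice 1 (pitch 72, oldest) -> assign | voices=[83 63]
Op 10: note_on(73): all voices busy, STEAL voice 0 (pitch 83, oldest) -> assign | voices=[73 63]
Op 11: note_on(76): all voices busy, STEAL voice 1 (pitch 63, oldest) -> assign | voices=[73 76]
Op 12: note_on(81): all voices busy, STEAL voice 0 (pitch 73, oldest) -> assign | voices=[81 76]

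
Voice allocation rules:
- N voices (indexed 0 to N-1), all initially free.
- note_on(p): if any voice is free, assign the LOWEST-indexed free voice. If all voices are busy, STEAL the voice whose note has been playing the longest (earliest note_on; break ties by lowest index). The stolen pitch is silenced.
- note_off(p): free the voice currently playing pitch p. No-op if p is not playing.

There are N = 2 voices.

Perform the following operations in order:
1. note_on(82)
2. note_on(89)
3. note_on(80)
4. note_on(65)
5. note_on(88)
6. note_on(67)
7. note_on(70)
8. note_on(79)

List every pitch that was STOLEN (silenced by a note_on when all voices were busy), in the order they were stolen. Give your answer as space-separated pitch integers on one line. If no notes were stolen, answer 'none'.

Op 1: note_on(82): voice 0 is free -> assigned | voices=[82 -]
Op 2: note_on(89): voice 1 is free -> assigned | voices=[82 89]
Op 3: note_on(80): all voices busy, STEAL voice 0 (pitch 82, oldest) -> assign | voices=[80 89]
Op 4: note_on(65): all voices busy, STEAL voice 1 (pitch 89, oldest) -> assign | voices=[80 65]
Op 5: note_on(88): all voices busy, STEAL voice 0 (pitch 80, oldest) -> assign | voices=[88 65]
Op 6: note_on(67): all voices busy, STEAL voice 1 (pitch 65, oldest) -> assign | voices=[88 67]
Op 7: note_on(70): all voices busy, STEAL voice 0 (pitch 88, oldest) -> assign | voices=[70 67]
Op 8: note_on(79): all voices busy, STEAL voice 1 (pitch 67, oldest) -> assign | voices=[70 79]

Answer: 82 89 80 65 88 67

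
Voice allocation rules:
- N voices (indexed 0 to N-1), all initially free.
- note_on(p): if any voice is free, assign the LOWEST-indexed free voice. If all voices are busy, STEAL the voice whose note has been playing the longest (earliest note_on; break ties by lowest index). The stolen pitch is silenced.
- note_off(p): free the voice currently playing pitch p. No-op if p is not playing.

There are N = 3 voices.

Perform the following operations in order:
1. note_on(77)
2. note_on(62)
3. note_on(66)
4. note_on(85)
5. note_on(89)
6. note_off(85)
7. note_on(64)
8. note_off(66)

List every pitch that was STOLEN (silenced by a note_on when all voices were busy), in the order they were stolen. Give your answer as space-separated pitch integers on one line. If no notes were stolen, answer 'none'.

Answer: 77 62

Derivation:
Op 1: note_on(77): voice 0 is free -> assigned | voices=[77 - -]
Op 2: note_on(62): voice 1 is free -> assigned | voices=[77 62 -]
Op 3: note_on(66): voice 2 is free -> assigned | voices=[77 62 66]
Op 4: note_on(85): all voices busy, STEAL voice 0 (pitch 77, oldest) -> assign | voices=[85 62 66]
Op 5: note_on(89): all voices busy, STEAL voice 1 (pitch 62, oldest) -> assign | voices=[85 89 66]
Op 6: note_off(85): free voice 0 | voices=[- 89 66]
Op 7: note_on(64): voice 0 is free -> assigned | voices=[64 89 66]
Op 8: note_off(66): free voice 2 | voices=[64 89 -]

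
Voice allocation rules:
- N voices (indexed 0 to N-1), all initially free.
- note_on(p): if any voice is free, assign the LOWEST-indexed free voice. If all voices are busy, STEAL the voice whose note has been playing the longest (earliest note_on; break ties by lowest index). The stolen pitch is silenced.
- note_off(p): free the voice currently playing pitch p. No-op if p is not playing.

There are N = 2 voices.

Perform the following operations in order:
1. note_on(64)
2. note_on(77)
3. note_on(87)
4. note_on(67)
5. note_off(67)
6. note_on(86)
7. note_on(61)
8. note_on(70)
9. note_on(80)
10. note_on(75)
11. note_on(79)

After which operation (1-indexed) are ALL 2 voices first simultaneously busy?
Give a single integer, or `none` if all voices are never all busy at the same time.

Answer: 2

Derivation:
Op 1: note_on(64): voice 0 is free -> assigned | voices=[64 -]
Op 2: note_on(77): voice 1 is free -> assigned | voices=[64 77]
Op 3: note_on(87): all voices busy, STEAL voice 0 (pitch 64, oldest) -> assign | voices=[87 77]
Op 4: note_on(67): all voices busy, STEAL voice 1 (pitch 77, oldest) -> assign | voices=[87 67]
Op 5: note_off(67): free voice 1 | voices=[87 -]
Op 6: note_on(86): voice 1 is free -> assigned | voices=[87 86]
Op 7: note_on(61): all voices busy, STEAL voice 0 (pitch 87, oldest) -> assign | voices=[61 86]
Op 8: note_on(70): all voices busy, STEAL voice 1 (pitch 86, oldest) -> assign | voices=[61 70]
Op 9: note_on(80): all voices busy, STEAL voice 0 (pitch 61, oldest) -> assign | voices=[80 70]
Op 10: note_on(75): all voices busy, STEAL voice 1 (pitch 70, oldest) -> assign | voices=[80 75]
Op 11: note_on(79): all voices busy, STEAL voice 0 (pitch 80, oldest) -> assign | voices=[79 75]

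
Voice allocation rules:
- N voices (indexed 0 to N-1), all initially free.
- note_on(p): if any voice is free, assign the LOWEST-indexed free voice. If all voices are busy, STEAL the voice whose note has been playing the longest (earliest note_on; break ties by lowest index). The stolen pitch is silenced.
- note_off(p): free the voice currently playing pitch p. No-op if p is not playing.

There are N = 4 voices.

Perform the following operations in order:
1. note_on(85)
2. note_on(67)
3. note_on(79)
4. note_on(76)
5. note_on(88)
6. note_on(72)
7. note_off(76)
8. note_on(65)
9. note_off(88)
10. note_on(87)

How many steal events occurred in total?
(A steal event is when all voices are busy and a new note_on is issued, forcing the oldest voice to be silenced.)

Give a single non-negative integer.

Op 1: note_on(85): voice 0 is free -> assigned | voices=[85 - - -]
Op 2: note_on(67): voice 1 is free -> assigned | voices=[85 67 - -]
Op 3: note_on(79): voice 2 is free -> assigned | voices=[85 67 79 -]
Op 4: note_on(76): voice 3 is free -> assigned | voices=[85 67 79 76]
Op 5: note_on(88): all voices busy, STEAL voice 0 (pitch 85, oldest) -> assign | voices=[88 67 79 76]
Op 6: note_on(72): all voices busy, STEAL voice 1 (pitch 67, oldest) -> assign | voices=[88 72 79 76]
Op 7: note_off(76): free voice 3 | voices=[88 72 79 -]
Op 8: note_on(65): voice 3 is free -> assigned | voices=[88 72 79 65]
Op 9: note_off(88): free voice 0 | voices=[- 72 79 65]
Op 10: note_on(87): voice 0 is free -> assigned | voices=[87 72 79 65]

Answer: 2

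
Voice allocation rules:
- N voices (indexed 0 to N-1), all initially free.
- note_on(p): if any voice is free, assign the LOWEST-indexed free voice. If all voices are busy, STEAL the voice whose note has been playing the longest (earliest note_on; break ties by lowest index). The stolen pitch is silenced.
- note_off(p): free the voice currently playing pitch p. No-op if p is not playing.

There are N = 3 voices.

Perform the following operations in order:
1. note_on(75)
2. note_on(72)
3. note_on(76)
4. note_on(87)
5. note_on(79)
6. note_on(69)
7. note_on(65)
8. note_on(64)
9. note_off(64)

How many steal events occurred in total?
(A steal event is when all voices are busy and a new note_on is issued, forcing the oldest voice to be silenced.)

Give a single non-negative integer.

Op 1: note_on(75): voice 0 is free -> assigned | voices=[75 - -]
Op 2: note_on(72): voice 1 is free -> assigned | voices=[75 72 -]
Op 3: note_on(76): voice 2 is free -> assigned | voices=[75 72 76]
Op 4: note_on(87): all voices busy, STEAL voice 0 (pitch 75, oldest) -> assign | voices=[87 72 76]
Op 5: note_on(79): all voices busy, STEAL voice 1 (pitch 72, oldest) -> assign | voices=[87 79 76]
Op 6: note_on(69): all voices busy, STEAL voice 2 (pitch 76, oldest) -> assign | voices=[87 79 69]
Op 7: note_on(65): all voices busy, STEAL voice 0 (pitch 87, oldest) -> assign | voices=[65 79 69]
Op 8: note_on(64): all voices busy, STEAL voice 1 (pitch 79, oldest) -> assign | voices=[65 64 69]
Op 9: note_off(64): free voice 1 | voices=[65 - 69]

Answer: 5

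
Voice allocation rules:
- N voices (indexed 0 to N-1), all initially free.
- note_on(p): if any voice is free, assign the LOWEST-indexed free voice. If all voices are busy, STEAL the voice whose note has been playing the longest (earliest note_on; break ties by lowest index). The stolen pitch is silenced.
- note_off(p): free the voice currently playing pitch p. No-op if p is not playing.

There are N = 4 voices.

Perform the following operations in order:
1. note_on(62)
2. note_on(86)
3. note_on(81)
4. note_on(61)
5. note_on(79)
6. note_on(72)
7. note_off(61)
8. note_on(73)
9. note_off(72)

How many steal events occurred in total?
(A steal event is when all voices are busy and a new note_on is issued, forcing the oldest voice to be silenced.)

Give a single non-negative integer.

Answer: 2

Derivation:
Op 1: note_on(62): voice 0 is free -> assigned | voices=[62 - - -]
Op 2: note_on(86): voice 1 is free -> assigned | voices=[62 86 - -]
Op 3: note_on(81): voice 2 is free -> assigned | voices=[62 86 81 -]
Op 4: note_on(61): voice 3 is free -> assigned | voices=[62 86 81 61]
Op 5: note_on(79): all voices busy, STEAL voice 0 (pitch 62, oldest) -> assign | voices=[79 86 81 61]
Op 6: note_on(72): all voices busy, STEAL voice 1 (pitch 86, oldest) -> assign | voices=[79 72 81 61]
Op 7: note_off(61): free voice 3 | voices=[79 72 81 -]
Op 8: note_on(73): voice 3 is free -> assigned | voices=[79 72 81 73]
Op 9: note_off(72): free voice 1 | voices=[79 - 81 73]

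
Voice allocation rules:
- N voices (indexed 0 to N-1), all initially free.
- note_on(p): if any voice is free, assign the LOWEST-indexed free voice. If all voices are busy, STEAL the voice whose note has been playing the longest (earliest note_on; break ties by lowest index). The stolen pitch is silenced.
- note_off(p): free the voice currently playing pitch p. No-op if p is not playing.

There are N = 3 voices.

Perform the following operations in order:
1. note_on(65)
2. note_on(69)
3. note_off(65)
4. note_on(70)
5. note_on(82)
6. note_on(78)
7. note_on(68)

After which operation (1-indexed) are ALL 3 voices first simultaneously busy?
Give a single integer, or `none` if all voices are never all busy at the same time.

Op 1: note_on(65): voice 0 is free -> assigned | voices=[65 - -]
Op 2: note_on(69): voice 1 is free -> assigned | voices=[65 69 -]
Op 3: note_off(65): free voice 0 | voices=[- 69 -]
Op 4: note_on(70): voice 0 is free -> assigned | voices=[70 69 -]
Op 5: note_on(82): voice 2 is free -> assigned | voices=[70 69 82]
Op 6: note_on(78): all voices busy, STEAL voice 1 (pitch 69, oldest) -> assign | voices=[70 78 82]
Op 7: note_on(68): all voices busy, STEAL voice 0 (pitch 70, oldest) -> assign | voices=[68 78 82]

Answer: 5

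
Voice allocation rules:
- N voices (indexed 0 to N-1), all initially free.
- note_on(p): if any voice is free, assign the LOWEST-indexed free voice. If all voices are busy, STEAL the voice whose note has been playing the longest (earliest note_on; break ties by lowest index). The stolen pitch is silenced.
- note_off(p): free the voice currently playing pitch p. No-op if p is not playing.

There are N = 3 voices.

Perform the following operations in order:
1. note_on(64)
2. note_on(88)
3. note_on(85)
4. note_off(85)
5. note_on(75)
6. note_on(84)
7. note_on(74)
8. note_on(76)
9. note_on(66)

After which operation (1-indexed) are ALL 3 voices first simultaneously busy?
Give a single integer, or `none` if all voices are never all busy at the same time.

Op 1: note_on(64): voice 0 is free -> assigned | voices=[64 - -]
Op 2: note_on(88): voice 1 is free -> assigned | voices=[64 88 -]
Op 3: note_on(85): voice 2 is free -> assigned | voices=[64 88 85]
Op 4: note_off(85): free voice 2 | voices=[64 88 -]
Op 5: note_on(75): voice 2 is free -> assigned | voices=[64 88 75]
Op 6: note_on(84): all voices busy, STEAL voice 0 (pitch 64, oldest) -> assign | voices=[84 88 75]
Op 7: note_on(74): all voices busy, STEAL voice 1 (pitch 88, oldest) -> assign | voices=[84 74 75]
Op 8: note_on(76): all voices busy, STEAL voice 2 (pitch 75, oldest) -> assign | voices=[84 74 76]
Op 9: note_on(66): all voices busy, STEAL voice 0 (pitch 84, oldest) -> assign | voices=[66 74 76]

Answer: 3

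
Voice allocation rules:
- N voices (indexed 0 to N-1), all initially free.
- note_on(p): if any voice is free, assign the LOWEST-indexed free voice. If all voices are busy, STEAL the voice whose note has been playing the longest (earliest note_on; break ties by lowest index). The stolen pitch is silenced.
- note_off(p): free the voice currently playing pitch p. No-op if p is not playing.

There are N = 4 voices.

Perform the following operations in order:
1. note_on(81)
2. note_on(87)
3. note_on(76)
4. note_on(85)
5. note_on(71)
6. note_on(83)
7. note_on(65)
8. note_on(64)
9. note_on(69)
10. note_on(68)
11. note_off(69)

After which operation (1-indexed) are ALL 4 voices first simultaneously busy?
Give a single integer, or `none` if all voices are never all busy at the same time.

Op 1: note_on(81): voice 0 is free -> assigned | voices=[81 - - -]
Op 2: note_on(87): voice 1 is free -> assigned | voices=[81 87 - -]
Op 3: note_on(76): voice 2 is free -> assigned | voices=[81 87 76 -]
Op 4: note_on(85): voice 3 is free -> assigned | voices=[81 87 76 85]
Op 5: note_on(71): all voices busy, STEAL voice 0 (pitch 81, oldest) -> assign | voices=[71 87 76 85]
Op 6: note_on(83): all voices busy, STEAL voice 1 (pitch 87, oldest) -> assign | voices=[71 83 76 85]
Op 7: note_on(65): all voices busy, STEAL voice 2 (pitch 76, oldest) -> assign | voices=[71 83 65 85]
Op 8: note_on(64): all voices busy, STEAL voice 3 (pitch 85, oldest) -> assign | voices=[71 83 65 64]
Op 9: note_on(69): all voices busy, STEAL voice 0 (pitch 71, oldest) -> assign | voices=[69 83 65 64]
Op 10: note_on(68): all voices busy, STEAL voice 1 (pitch 83, oldest) -> assign | voices=[69 68 65 64]
Op 11: note_off(69): free voice 0 | voices=[- 68 65 64]

Answer: 4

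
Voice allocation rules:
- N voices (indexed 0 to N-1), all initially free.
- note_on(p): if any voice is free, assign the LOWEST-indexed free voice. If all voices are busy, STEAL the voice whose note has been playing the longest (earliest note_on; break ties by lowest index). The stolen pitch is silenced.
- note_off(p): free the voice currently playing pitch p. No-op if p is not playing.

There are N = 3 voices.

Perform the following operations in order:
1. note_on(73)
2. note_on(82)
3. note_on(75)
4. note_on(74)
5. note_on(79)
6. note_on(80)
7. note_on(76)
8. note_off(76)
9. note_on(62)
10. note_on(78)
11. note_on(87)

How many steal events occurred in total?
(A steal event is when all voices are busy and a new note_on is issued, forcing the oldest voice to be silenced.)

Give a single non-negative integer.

Op 1: note_on(73): voice 0 is free -> assigned | voices=[73 - -]
Op 2: note_on(82): voice 1 is free -> assigned | voices=[73 82 -]
Op 3: note_on(75): voice 2 is free -> assigned | voices=[73 82 75]
Op 4: note_on(74): all voices busy, STEAL voice 0 (pitch 73, oldest) -> assign | voices=[74 82 75]
Op 5: note_on(79): all voices busy, STEAL voice 1 (pitch 82, oldest) -> assign | voices=[74 79 75]
Op 6: note_on(80): all voices busy, STEAL voice 2 (pitch 75, oldest) -> assign | voices=[74 79 80]
Op 7: note_on(76): all voices busy, STEAL voice 0 (pitch 74, oldest) -> assign | voices=[76 79 80]
Op 8: note_off(76): free voice 0 | voices=[- 79 80]
Op 9: note_on(62): voice 0 is free -> assigned | voices=[62 79 80]
Op 10: note_on(78): all voices busy, STEAL voice 1 (pitch 79, oldest) -> assign | voices=[62 78 80]
Op 11: note_on(87): all voices busy, STEAL voice 2 (pitch 80, oldest) -> assign | voices=[62 78 87]

Answer: 6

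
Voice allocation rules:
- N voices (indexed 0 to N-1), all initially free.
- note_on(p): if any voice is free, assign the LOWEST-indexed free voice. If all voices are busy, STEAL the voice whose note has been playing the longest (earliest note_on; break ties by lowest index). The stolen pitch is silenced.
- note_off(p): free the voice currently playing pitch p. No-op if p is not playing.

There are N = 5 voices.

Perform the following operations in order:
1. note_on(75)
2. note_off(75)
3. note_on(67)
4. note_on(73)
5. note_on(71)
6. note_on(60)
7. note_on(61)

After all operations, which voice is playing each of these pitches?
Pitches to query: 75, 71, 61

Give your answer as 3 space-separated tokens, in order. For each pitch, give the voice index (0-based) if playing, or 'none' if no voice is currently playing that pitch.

Op 1: note_on(75): voice 0 is free -> assigned | voices=[75 - - - -]
Op 2: note_off(75): free voice 0 | voices=[- - - - -]
Op 3: note_on(67): voice 0 is free -> assigned | voices=[67 - - - -]
Op 4: note_on(73): voice 1 is free -> assigned | voices=[67 73 - - -]
Op 5: note_on(71): voice 2 is free -> assigned | voices=[67 73 71 - -]
Op 6: note_on(60): voice 3 is free -> assigned | voices=[67 73 71 60 -]
Op 7: note_on(61): voice 4 is free -> assigned | voices=[67 73 71 60 61]

Answer: none 2 4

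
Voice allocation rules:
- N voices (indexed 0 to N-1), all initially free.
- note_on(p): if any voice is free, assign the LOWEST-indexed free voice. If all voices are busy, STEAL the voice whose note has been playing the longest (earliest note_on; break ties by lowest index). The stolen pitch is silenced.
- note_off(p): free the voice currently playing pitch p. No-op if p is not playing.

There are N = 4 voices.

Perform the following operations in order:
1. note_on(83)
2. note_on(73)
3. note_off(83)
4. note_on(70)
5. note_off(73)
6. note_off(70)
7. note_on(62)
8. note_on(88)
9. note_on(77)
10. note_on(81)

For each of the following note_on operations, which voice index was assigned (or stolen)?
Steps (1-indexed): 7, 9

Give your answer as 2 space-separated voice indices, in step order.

Op 1: note_on(83): voice 0 is free -> assigned | voices=[83 - - -]
Op 2: note_on(73): voice 1 is free -> assigned | voices=[83 73 - -]
Op 3: note_off(83): free voice 0 | voices=[- 73 - -]
Op 4: note_on(70): voice 0 is free -> assigned | voices=[70 73 - -]
Op 5: note_off(73): free voice 1 | voices=[70 - - -]
Op 6: note_off(70): free voice 0 | voices=[- - - -]
Op 7: note_on(62): voice 0 is free -> assigned | voices=[62 - - -]
Op 8: note_on(88): voice 1 is free -> assigned | voices=[62 88 - -]
Op 9: note_on(77): voice 2 is free -> assigned | voices=[62 88 77 -]
Op 10: note_on(81): voice 3 is free -> assigned | voices=[62 88 77 81]

Answer: 0 2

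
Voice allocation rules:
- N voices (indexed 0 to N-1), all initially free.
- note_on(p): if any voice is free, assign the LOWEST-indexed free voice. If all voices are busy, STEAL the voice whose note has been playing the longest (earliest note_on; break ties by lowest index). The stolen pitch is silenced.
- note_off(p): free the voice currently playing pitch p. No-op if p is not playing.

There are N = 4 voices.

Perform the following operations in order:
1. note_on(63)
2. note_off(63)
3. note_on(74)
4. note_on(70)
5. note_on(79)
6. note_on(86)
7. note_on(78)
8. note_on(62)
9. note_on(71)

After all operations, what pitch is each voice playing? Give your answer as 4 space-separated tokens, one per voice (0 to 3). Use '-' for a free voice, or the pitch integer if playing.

Op 1: note_on(63): voice 0 is free -> assigned | voices=[63 - - -]
Op 2: note_off(63): free voice 0 | voices=[- - - -]
Op 3: note_on(74): voice 0 is free -> assigned | voices=[74 - - -]
Op 4: note_on(70): voice 1 is free -> assigned | voices=[74 70 - -]
Op 5: note_on(79): voice 2 is free -> assigned | voices=[74 70 79 -]
Op 6: note_on(86): voice 3 is free -> assigned | voices=[74 70 79 86]
Op 7: note_on(78): all voices busy, STEAL voice 0 (pitch 74, oldest) -> assign | voices=[78 70 79 86]
Op 8: note_on(62): all voices busy, STEAL voice 1 (pitch 70, oldest) -> assign | voices=[78 62 79 86]
Op 9: note_on(71): all voices busy, STEAL voice 2 (pitch 79, oldest) -> assign | voices=[78 62 71 86]

Answer: 78 62 71 86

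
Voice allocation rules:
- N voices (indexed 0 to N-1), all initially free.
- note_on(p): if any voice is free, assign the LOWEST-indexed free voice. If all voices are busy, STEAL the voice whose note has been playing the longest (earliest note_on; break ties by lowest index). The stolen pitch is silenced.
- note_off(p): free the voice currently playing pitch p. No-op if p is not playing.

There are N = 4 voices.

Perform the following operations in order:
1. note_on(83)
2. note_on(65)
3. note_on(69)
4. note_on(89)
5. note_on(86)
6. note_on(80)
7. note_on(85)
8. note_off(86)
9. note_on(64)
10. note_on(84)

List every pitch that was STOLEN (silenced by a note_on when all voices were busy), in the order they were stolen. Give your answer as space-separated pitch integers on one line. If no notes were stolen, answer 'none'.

Op 1: note_on(83): voice 0 is free -> assigned | voices=[83 - - -]
Op 2: note_on(65): voice 1 is free -> assigned | voices=[83 65 - -]
Op 3: note_on(69): voice 2 is free -> assigned | voices=[83 65 69 -]
Op 4: note_on(89): voice 3 is free -> assigned | voices=[83 65 69 89]
Op 5: note_on(86): all voices busy, STEAL voice 0 (pitch 83, oldest) -> assign | voices=[86 65 69 89]
Op 6: note_on(80): all voices busy, STEAL voice 1 (pitch 65, oldest) -> assign | voices=[86 80 69 89]
Op 7: note_on(85): all voices busy, STEAL voice 2 (pitch 69, oldest) -> assign | voices=[86 80 85 89]
Op 8: note_off(86): free voice 0 | voices=[- 80 85 89]
Op 9: note_on(64): voice 0 is free -> assigned | voices=[64 80 85 89]
Op 10: note_on(84): all voices busy, STEAL voice 3 (pitch 89, oldest) -> assign | voices=[64 80 85 84]

Answer: 83 65 69 89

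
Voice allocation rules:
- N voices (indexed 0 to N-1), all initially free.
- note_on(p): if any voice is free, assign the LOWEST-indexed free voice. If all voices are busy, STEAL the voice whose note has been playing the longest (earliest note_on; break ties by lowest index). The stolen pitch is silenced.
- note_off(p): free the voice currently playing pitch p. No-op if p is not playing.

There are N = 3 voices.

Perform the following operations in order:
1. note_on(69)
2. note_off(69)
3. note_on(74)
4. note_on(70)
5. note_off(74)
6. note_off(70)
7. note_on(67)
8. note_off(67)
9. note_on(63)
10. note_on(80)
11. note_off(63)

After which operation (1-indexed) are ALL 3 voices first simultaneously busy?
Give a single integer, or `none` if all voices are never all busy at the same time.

Answer: none

Derivation:
Op 1: note_on(69): voice 0 is free -> assigned | voices=[69 - -]
Op 2: note_off(69): free voice 0 | voices=[- - -]
Op 3: note_on(74): voice 0 is free -> assigned | voices=[74 - -]
Op 4: note_on(70): voice 1 is free -> assigned | voices=[74 70 -]
Op 5: note_off(74): free voice 0 | voices=[- 70 -]
Op 6: note_off(70): free voice 1 | voices=[- - -]
Op 7: note_on(67): voice 0 is free -> assigned | voices=[67 - -]
Op 8: note_off(67): free voice 0 | voices=[- - -]
Op 9: note_on(63): voice 0 is free -> assigned | voices=[63 - -]
Op 10: note_on(80): voice 1 is free -> assigned | voices=[63 80 -]
Op 11: note_off(63): free voice 0 | voices=[- 80 -]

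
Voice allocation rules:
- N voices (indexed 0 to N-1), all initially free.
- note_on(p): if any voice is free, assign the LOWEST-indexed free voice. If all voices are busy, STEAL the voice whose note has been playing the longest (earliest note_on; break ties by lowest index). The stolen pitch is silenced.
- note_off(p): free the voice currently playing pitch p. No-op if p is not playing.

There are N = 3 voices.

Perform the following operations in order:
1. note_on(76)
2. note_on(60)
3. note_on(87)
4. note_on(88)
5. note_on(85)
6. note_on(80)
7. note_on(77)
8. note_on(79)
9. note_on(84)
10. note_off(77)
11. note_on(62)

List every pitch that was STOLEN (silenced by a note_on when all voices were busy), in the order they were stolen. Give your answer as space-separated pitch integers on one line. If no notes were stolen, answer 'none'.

Answer: 76 60 87 88 85 80

Derivation:
Op 1: note_on(76): voice 0 is free -> assigned | voices=[76 - -]
Op 2: note_on(60): voice 1 is free -> assigned | voices=[76 60 -]
Op 3: note_on(87): voice 2 is free -> assigned | voices=[76 60 87]
Op 4: note_on(88): all voices busy, STEAL voice 0 (pitch 76, oldest) -> assign | voices=[88 60 87]
Op 5: note_on(85): all voices busy, STEAL voice 1 (pitch 60, oldest) -> assign | voices=[88 85 87]
Op 6: note_on(80): all voices busy, STEAL voice 2 (pitch 87, oldest) -> assign | voices=[88 85 80]
Op 7: note_on(77): all voices busy, STEAL voice 0 (pitch 88, oldest) -> assign | voices=[77 85 80]
Op 8: note_on(79): all voices busy, STEAL voice 1 (pitch 85, oldest) -> assign | voices=[77 79 80]
Op 9: note_on(84): all voices busy, STEAL voice 2 (pitch 80, oldest) -> assign | voices=[77 79 84]
Op 10: note_off(77): free voice 0 | voices=[- 79 84]
Op 11: note_on(62): voice 0 is free -> assigned | voices=[62 79 84]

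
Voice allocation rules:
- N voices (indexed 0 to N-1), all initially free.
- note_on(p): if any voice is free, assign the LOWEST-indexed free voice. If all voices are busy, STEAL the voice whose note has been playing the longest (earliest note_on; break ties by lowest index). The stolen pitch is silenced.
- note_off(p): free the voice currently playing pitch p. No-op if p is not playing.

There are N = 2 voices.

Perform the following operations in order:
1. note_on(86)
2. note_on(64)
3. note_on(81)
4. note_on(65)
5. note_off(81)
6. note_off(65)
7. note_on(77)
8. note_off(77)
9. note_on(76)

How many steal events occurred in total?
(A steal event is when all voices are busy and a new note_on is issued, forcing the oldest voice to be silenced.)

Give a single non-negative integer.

Op 1: note_on(86): voice 0 is free -> assigned | voices=[86 -]
Op 2: note_on(64): voice 1 is free -> assigned | voices=[86 64]
Op 3: note_on(81): all voices busy, STEAL voice 0 (pitch 86, oldest) -> assign | voices=[81 64]
Op 4: note_on(65): all voices busy, STEAL voice 1 (pitch 64, oldest) -> assign | voices=[81 65]
Op 5: note_off(81): free voice 0 | voices=[- 65]
Op 6: note_off(65): free voice 1 | voices=[- -]
Op 7: note_on(77): voice 0 is free -> assigned | voices=[77 -]
Op 8: note_off(77): free voice 0 | voices=[- -]
Op 9: note_on(76): voice 0 is free -> assigned | voices=[76 -]

Answer: 2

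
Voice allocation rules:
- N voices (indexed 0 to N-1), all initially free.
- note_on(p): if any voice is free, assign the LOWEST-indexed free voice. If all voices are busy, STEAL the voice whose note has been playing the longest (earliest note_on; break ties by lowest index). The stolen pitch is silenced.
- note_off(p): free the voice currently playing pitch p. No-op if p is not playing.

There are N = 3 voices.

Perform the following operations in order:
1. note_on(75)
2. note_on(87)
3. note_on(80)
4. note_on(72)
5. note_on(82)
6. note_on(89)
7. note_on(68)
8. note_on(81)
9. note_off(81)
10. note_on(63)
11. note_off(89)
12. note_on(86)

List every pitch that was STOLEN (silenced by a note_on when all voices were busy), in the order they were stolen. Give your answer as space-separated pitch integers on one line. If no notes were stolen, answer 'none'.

Answer: 75 87 80 72 82

Derivation:
Op 1: note_on(75): voice 0 is free -> assigned | voices=[75 - -]
Op 2: note_on(87): voice 1 is free -> assigned | voices=[75 87 -]
Op 3: note_on(80): voice 2 is free -> assigned | voices=[75 87 80]
Op 4: note_on(72): all voices busy, STEAL voice 0 (pitch 75, oldest) -> assign | voices=[72 87 80]
Op 5: note_on(82): all voices busy, STEAL voice 1 (pitch 87, oldest) -> assign | voices=[72 82 80]
Op 6: note_on(89): all voices busy, STEAL voice 2 (pitch 80, oldest) -> assign | voices=[72 82 89]
Op 7: note_on(68): all voices busy, STEAL voice 0 (pitch 72, oldest) -> assign | voices=[68 82 89]
Op 8: note_on(81): all voices busy, STEAL voice 1 (pitch 82, oldest) -> assign | voices=[68 81 89]
Op 9: note_off(81): free voice 1 | voices=[68 - 89]
Op 10: note_on(63): voice 1 is free -> assigned | voices=[68 63 89]
Op 11: note_off(89): free voice 2 | voices=[68 63 -]
Op 12: note_on(86): voice 2 is free -> assigned | voices=[68 63 86]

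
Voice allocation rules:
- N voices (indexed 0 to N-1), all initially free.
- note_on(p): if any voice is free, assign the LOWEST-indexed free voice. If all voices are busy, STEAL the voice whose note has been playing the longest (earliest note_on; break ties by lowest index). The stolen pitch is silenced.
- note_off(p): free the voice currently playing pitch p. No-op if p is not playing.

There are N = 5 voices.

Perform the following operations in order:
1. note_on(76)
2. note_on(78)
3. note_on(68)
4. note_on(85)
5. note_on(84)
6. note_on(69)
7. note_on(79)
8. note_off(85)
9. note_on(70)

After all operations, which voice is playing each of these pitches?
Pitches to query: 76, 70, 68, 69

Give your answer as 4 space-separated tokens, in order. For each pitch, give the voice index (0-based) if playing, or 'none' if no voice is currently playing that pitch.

Op 1: note_on(76): voice 0 is free -> assigned | voices=[76 - - - -]
Op 2: note_on(78): voice 1 is free -> assigned | voices=[76 78 - - -]
Op 3: note_on(68): voice 2 is free -> assigned | voices=[76 78 68 - -]
Op 4: note_on(85): voice 3 is free -> assigned | voices=[76 78 68 85 -]
Op 5: note_on(84): voice 4 is free -> assigned | voices=[76 78 68 85 84]
Op 6: note_on(69): all voices busy, STEAL voice 0 (pitch 76, oldest) -> assign | voices=[69 78 68 85 84]
Op 7: note_on(79): all voices busy, STEAL voice 1 (pitch 78, oldest) -> assign | voices=[69 79 68 85 84]
Op 8: note_off(85): free voice 3 | voices=[69 79 68 - 84]
Op 9: note_on(70): voice 3 is free -> assigned | voices=[69 79 68 70 84]

Answer: none 3 2 0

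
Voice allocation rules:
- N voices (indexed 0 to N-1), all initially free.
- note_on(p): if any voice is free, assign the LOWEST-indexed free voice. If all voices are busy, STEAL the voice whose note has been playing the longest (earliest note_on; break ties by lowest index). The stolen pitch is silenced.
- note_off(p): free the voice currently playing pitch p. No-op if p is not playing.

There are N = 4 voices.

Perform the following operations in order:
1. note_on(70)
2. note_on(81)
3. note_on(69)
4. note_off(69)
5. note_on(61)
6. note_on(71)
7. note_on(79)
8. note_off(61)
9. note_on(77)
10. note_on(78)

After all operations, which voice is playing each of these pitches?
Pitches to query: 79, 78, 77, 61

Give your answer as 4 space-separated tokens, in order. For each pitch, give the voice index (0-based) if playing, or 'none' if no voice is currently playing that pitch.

Answer: 0 1 2 none

Derivation:
Op 1: note_on(70): voice 0 is free -> assigned | voices=[70 - - -]
Op 2: note_on(81): voice 1 is free -> assigned | voices=[70 81 - -]
Op 3: note_on(69): voice 2 is free -> assigned | voices=[70 81 69 -]
Op 4: note_off(69): free voice 2 | voices=[70 81 - -]
Op 5: note_on(61): voice 2 is free -> assigned | voices=[70 81 61 -]
Op 6: note_on(71): voice 3 is free -> assigned | voices=[70 81 61 71]
Op 7: note_on(79): all voices busy, STEAL voice 0 (pitch 70, oldest) -> assign | voices=[79 81 61 71]
Op 8: note_off(61): free voice 2 | voices=[79 81 - 71]
Op 9: note_on(77): voice 2 is free -> assigned | voices=[79 81 77 71]
Op 10: note_on(78): all voices busy, STEAL voice 1 (pitch 81, oldest) -> assign | voices=[79 78 77 71]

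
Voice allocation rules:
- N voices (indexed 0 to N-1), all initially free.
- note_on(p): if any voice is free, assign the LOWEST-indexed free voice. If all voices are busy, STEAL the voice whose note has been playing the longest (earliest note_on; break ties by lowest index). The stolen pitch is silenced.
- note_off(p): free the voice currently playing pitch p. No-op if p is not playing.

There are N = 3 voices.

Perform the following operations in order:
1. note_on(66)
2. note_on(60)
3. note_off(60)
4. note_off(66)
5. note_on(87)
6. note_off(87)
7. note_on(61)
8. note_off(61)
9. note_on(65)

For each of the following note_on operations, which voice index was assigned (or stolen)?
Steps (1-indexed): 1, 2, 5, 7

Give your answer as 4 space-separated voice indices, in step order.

Answer: 0 1 0 0

Derivation:
Op 1: note_on(66): voice 0 is free -> assigned | voices=[66 - -]
Op 2: note_on(60): voice 1 is free -> assigned | voices=[66 60 -]
Op 3: note_off(60): free voice 1 | voices=[66 - -]
Op 4: note_off(66): free voice 0 | voices=[- - -]
Op 5: note_on(87): voice 0 is free -> assigned | voices=[87 - -]
Op 6: note_off(87): free voice 0 | voices=[- - -]
Op 7: note_on(61): voice 0 is free -> assigned | voices=[61 - -]
Op 8: note_off(61): free voice 0 | voices=[- - -]
Op 9: note_on(65): voice 0 is free -> assigned | voices=[65 - -]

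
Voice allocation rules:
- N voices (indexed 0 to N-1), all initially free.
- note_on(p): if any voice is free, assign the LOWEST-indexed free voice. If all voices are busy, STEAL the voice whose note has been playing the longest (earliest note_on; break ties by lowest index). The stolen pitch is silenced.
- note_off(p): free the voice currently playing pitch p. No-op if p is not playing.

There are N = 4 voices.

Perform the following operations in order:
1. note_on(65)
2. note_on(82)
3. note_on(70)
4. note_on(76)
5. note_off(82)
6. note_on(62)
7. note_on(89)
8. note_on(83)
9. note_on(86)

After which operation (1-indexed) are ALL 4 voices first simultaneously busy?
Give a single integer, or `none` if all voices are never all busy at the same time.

Answer: 4

Derivation:
Op 1: note_on(65): voice 0 is free -> assigned | voices=[65 - - -]
Op 2: note_on(82): voice 1 is free -> assigned | voices=[65 82 - -]
Op 3: note_on(70): voice 2 is free -> assigned | voices=[65 82 70 -]
Op 4: note_on(76): voice 3 is free -> assigned | voices=[65 82 70 76]
Op 5: note_off(82): free voice 1 | voices=[65 - 70 76]
Op 6: note_on(62): voice 1 is free -> assigned | voices=[65 62 70 76]
Op 7: note_on(89): all voices busy, STEAL voice 0 (pitch 65, oldest) -> assign | voices=[89 62 70 76]
Op 8: note_on(83): all voices busy, STEAL voice 2 (pitch 70, oldest) -> assign | voices=[89 62 83 76]
Op 9: note_on(86): all voices busy, STEAL voice 3 (pitch 76, oldest) -> assign | voices=[89 62 83 86]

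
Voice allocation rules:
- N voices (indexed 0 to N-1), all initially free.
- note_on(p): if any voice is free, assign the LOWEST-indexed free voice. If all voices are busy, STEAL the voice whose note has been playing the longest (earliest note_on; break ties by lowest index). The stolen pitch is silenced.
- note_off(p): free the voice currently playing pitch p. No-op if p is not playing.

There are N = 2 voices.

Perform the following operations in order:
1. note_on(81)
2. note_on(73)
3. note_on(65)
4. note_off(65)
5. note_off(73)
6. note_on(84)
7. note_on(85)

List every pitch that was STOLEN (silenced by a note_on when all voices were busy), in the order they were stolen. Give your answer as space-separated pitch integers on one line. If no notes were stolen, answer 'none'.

Op 1: note_on(81): voice 0 is free -> assigned | voices=[81 -]
Op 2: note_on(73): voice 1 is free -> assigned | voices=[81 73]
Op 3: note_on(65): all voices busy, STEAL voice 0 (pitch 81, oldest) -> assign | voices=[65 73]
Op 4: note_off(65): free voice 0 | voices=[- 73]
Op 5: note_off(73): free voice 1 | voices=[- -]
Op 6: note_on(84): voice 0 is free -> assigned | voices=[84 -]
Op 7: note_on(85): voice 1 is free -> assigned | voices=[84 85]

Answer: 81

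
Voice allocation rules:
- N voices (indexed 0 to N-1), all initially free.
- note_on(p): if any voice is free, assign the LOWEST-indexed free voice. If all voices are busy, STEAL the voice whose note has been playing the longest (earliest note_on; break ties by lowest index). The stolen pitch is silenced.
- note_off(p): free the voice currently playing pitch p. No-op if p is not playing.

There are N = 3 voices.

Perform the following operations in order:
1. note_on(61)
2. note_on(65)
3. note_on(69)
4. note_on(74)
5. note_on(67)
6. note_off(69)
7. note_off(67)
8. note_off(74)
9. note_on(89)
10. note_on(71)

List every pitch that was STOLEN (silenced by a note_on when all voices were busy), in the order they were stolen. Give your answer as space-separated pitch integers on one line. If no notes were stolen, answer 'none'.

Answer: 61 65

Derivation:
Op 1: note_on(61): voice 0 is free -> assigned | voices=[61 - -]
Op 2: note_on(65): voice 1 is free -> assigned | voices=[61 65 -]
Op 3: note_on(69): voice 2 is free -> assigned | voices=[61 65 69]
Op 4: note_on(74): all voices busy, STEAL voice 0 (pitch 61, oldest) -> assign | voices=[74 65 69]
Op 5: note_on(67): all voices busy, STEAL voice 1 (pitch 65, oldest) -> assign | voices=[74 67 69]
Op 6: note_off(69): free voice 2 | voices=[74 67 -]
Op 7: note_off(67): free voice 1 | voices=[74 - -]
Op 8: note_off(74): free voice 0 | voices=[- - -]
Op 9: note_on(89): voice 0 is free -> assigned | voices=[89 - -]
Op 10: note_on(71): voice 1 is free -> assigned | voices=[89 71 -]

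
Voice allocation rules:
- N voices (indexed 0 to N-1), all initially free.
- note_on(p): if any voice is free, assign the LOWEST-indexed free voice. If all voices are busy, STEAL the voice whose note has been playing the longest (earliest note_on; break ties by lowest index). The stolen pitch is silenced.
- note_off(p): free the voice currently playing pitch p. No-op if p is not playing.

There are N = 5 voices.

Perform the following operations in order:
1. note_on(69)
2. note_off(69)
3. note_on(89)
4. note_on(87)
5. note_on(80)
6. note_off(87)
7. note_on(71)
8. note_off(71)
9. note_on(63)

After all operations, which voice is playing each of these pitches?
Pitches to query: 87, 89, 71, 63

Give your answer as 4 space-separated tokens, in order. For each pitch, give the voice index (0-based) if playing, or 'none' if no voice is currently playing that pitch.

Op 1: note_on(69): voice 0 is free -> assigned | voices=[69 - - - -]
Op 2: note_off(69): free voice 0 | voices=[- - - - -]
Op 3: note_on(89): voice 0 is free -> assigned | voices=[89 - - - -]
Op 4: note_on(87): voice 1 is free -> assigned | voices=[89 87 - - -]
Op 5: note_on(80): voice 2 is free -> assigned | voices=[89 87 80 - -]
Op 6: note_off(87): free voice 1 | voices=[89 - 80 - -]
Op 7: note_on(71): voice 1 is free -> assigned | voices=[89 71 80 - -]
Op 8: note_off(71): free voice 1 | voices=[89 - 80 - -]
Op 9: note_on(63): voice 1 is free -> assigned | voices=[89 63 80 - -]

Answer: none 0 none 1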